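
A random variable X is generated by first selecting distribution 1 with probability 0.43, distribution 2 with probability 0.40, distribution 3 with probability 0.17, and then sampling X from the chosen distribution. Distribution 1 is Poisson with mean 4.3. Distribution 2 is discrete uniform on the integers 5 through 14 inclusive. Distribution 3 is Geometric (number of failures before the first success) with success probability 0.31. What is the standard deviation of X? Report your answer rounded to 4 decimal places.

Per component, 1: μ=4.3, E[X²]=22.79; 2: μ=9.5, E[X²]=98.5; 3: μ=2.22581, E[X²]=12.1342.
E[X] = 0.43·4.3 + 0.4·9.5 + 0.17·2.22581 = 6.02739.
E[X²] = 0.43·22.79 + 0.4·98.5 + 0.17·12.1342 = 51.2625.
Var(X) = E[X²] − (E[X])² = 51.2625 − 36.3294 = 14.9331.
SD(X) = √14.9331 = 3.86434.

3.8643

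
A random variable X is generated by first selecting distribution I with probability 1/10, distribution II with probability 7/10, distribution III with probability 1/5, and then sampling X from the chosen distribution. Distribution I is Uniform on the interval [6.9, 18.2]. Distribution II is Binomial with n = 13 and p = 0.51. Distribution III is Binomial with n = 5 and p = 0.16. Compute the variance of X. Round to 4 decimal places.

13.4455

Per component, I: μ=12.55, E[X²]=168.143; II: μ=6.63, E[X²]=47.2056; III: μ=0.8, E[X²]=1.312.
E[X] = 0.1·12.55 + 0.7·6.63 + 0.2·0.8 = 6.056.
E[X²] = 0.1·168.143 + 0.7·47.2056 + 0.2·1.312 = 50.1207.
Var(X) = E[X²] − (E[X])² = 50.1207 − 36.6751 = 13.4455.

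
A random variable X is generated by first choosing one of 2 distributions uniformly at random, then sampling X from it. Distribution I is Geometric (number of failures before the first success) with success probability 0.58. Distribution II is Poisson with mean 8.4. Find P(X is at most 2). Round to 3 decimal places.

Conditional on each component, P(X ≤ 2): I: 0.925912; II: 0.0100471.
By total probability, P(X ≤ 2) = 0.5·0.925912 + 0.5·0.0100471 = 0.46798.

0.468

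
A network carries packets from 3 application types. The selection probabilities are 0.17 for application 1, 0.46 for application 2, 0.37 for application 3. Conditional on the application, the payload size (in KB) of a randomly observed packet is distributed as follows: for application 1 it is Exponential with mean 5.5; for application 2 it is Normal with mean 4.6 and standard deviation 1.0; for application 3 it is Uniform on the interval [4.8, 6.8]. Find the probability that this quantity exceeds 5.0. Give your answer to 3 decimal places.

Conditional on each application, P(X > 5.0): 1: 0.40289; 2: 0.344578; 3: 0.9.
By total probability, P(X > 5.0) = 0.17·0.40289 + 0.46·0.344578 + 0.37·0.9 = 0.559997.

0.560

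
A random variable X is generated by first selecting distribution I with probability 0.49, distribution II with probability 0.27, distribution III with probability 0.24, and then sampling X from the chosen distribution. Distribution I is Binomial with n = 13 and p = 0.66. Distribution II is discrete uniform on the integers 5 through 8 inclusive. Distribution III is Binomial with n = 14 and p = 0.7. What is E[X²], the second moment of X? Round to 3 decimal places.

73.002

For each component E[X²] = Var + (mean)², giving I: 76.5336; II: 43.5; III: 98.98.
Overall E[X²] = 0.49·76.5336 + 0.27·43.5 + 0.24·98.98 = 73.0017.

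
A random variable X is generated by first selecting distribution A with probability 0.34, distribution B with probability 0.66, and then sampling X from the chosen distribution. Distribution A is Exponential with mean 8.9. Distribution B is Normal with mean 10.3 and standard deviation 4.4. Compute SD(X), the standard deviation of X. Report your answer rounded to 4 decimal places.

6.3363

Per component, A: μ=8.9, E[X²]=158.42; B: μ=10.3, E[X²]=125.45.
E[X] = 0.34·8.9 + 0.66·10.3 = 9.824.
E[X²] = 0.34·158.42 + 0.66·125.45 = 136.66.
Var(X) = E[X²] − (E[X])² = 136.66 − 96.511 = 40.1488.
SD(X) = √40.1488 = 6.33631.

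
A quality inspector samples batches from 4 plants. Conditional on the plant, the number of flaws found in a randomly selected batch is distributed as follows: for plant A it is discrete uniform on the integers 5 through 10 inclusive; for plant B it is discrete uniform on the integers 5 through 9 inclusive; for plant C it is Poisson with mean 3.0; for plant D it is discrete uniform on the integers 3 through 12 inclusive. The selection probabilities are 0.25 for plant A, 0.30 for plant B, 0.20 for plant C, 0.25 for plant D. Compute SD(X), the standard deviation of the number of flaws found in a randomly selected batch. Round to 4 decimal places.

2.6484

Per component, A: μ=7.5, E[X²]=59.1667; B: μ=7, E[X²]=51; C: μ=3, E[X²]=12; D: μ=7.5, E[X²]=64.5.
E[X] = 0.25·7.5 + 0.3·7 + 0.2·3 + 0.25·7.5 = 6.45.
E[X²] = 0.25·59.1667 + 0.3·51 + 0.2·12 + 0.25·64.5 = 48.6167.
Var(X) = E[X²] − (E[X])² = 48.6167 − 41.6025 = 7.01417.
SD(X) = √7.01417 = 2.64843.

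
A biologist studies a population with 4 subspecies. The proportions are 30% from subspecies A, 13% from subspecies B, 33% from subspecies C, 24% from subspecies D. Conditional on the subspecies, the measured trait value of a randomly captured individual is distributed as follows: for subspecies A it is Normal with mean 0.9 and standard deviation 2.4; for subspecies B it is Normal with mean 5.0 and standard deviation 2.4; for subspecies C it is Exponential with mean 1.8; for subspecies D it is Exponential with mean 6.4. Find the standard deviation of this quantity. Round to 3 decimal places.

Per component, A: μ=0.9, E[X²]=6.57; B: μ=5, E[X²]=30.76; C: μ=1.8, E[X²]=6.48; D: μ=6.4, E[X²]=81.92.
E[X] = 0.3·0.9 + 0.13·5 + 0.33·1.8 + 0.24·6.4 = 3.05.
E[X²] = 0.3·6.57 + 0.13·30.76 + 0.33·6.48 + 0.24·81.92 = 27.769.
Var(X) = E[X²] − (E[X])² = 27.769 − 9.3025 = 18.4665.
SD(X) = √18.4665 = 4.29727.

4.297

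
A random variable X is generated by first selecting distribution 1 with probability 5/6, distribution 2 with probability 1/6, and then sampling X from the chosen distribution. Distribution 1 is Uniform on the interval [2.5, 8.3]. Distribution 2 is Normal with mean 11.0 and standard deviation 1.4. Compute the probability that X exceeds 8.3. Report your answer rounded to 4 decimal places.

Conditional on each component, P(X > 8.3): 1: 0; 2: 0.973108.
By total probability, P(X > 8.3) = 0.833333·0 + 0.166667·0.973108 = 0.162185.

0.1622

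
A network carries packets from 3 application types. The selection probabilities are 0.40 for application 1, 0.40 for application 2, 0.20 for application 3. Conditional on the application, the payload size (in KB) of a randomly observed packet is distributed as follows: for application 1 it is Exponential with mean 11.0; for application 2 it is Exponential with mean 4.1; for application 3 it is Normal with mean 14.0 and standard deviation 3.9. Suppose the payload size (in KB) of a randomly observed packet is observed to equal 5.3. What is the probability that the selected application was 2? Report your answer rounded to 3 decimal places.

Likelihoods f(5.3 | ·): 1: 0.0561509; 2: 0.0669593; 3: 0.00849667.
Posterior ∝ prior × likelihood. Numerator for 2: 0.4·0.0669593 = 0.0267837.
Normalizing constant: 0.4·0.0561509 + 0.4·0.0669593 + 0.2·0.00849667 = 0.0509434.
P(2 | observation) = 0.0267837 / 0.0509434 = 0.525755.

0.526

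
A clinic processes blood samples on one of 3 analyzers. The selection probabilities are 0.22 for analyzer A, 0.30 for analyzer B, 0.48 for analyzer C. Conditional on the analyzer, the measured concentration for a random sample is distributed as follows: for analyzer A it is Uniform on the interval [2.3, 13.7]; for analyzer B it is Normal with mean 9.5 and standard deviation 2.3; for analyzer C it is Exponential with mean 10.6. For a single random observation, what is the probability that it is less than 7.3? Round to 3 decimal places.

0.386

Conditional on each analyzer, P(X < 7.3): A: 0.438596; B: 0.169404; C: 0.497761.
By total probability, P(X < 7.3) = 0.22·0.438596 + 0.3·0.169404 + 0.48·0.497761 = 0.386238.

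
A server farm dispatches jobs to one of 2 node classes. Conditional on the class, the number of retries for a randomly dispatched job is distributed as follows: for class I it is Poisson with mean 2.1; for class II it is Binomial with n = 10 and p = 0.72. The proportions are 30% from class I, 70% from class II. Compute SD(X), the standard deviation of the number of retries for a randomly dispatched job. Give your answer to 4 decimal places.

2.7392

Per component, I: μ=2.1, E[X²]=6.51; II: μ=7.2, E[X²]=53.856.
E[X] = 0.3·2.1 + 0.7·7.2 = 5.67.
E[X²] = 0.3·6.51 + 0.7·53.856 = 39.6522.
Var(X) = E[X²] − (E[X])² = 39.6522 − 32.1489 = 7.5033.
SD(X) = √7.5033 = 2.73922.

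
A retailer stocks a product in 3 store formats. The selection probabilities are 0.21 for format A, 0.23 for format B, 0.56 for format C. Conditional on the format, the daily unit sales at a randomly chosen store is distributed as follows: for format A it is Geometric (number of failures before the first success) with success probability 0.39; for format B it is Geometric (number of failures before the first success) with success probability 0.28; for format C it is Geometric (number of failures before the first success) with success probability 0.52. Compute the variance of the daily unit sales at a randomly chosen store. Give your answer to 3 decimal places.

4.396

Per component, A: μ=1.5641, E[X²]=6.45694; B: μ=2.57143, E[X²]=15.7959; C: μ=0.923077, E[X²]=2.62722.
E[X] = 0.21·1.5641 + 0.23·2.57143 + 0.56·0.923077 = 1.43681.
E[X²] = 0.21·6.45694 + 0.23·15.7959 + 0.56·2.62722 = 6.46026.
Var(X) = E[X²] − (E[X])² = 6.46026 − 2.06443 = 4.39583.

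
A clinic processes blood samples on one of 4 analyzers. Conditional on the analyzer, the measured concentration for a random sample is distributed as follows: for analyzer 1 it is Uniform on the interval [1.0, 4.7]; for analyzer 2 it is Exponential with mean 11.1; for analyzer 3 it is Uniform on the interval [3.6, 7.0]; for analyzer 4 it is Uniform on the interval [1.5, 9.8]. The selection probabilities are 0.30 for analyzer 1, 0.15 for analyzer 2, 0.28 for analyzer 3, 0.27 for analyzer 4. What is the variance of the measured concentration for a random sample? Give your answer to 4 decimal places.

27.4707

Per component, 1: μ=2.85, E[X²]=9.26333; 2: μ=11.1, E[X²]=246.42; 3: μ=5.3, E[X²]=29.0533; 4: μ=5.65, E[X²]=37.6633.
E[X] = 0.3·2.85 + 0.15·11.1 + 0.28·5.3 + 0.27·5.65 = 5.5295.
E[X²] = 0.3·9.26333 + 0.15·246.42 + 0.28·29.0533 + 0.27·37.6633 = 58.046.
Var(X) = E[X²] − (E[X])² = 58.046 − 30.5754 = 27.4707.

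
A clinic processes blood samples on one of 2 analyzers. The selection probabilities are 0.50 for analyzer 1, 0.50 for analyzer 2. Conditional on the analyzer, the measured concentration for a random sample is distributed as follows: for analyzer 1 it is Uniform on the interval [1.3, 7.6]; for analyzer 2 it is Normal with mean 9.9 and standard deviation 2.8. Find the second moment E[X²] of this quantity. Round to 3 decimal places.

For each component E[X²] = Var + (mean)², giving 1: 23.11; 2: 105.85.
Overall E[X²] = 0.5·23.11 + 0.5·105.85 = 64.48.

64.480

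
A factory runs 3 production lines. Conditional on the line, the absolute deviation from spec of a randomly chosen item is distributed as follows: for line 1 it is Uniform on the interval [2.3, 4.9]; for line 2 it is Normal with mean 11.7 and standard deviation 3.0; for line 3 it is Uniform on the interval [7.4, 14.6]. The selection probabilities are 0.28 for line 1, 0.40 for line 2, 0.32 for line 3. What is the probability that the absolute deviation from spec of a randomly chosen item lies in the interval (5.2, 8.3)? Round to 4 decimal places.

0.0854

Conditional on each line, P(5.2 < X < 8.3): 1: 0; 2: 0.113407; 3: 0.125.
By total probability, P(5.2 < X < 8.3) = 0.28·0 + 0.4·0.113407 + 0.32·0.125 = 0.0853628.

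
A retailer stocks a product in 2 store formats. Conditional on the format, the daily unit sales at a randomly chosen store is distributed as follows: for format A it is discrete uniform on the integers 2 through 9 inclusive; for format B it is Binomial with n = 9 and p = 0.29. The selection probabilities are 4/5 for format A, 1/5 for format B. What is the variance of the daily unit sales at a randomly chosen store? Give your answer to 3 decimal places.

Per component, A: μ=5.5, E[X²]=35.5; B: μ=2.61, E[X²]=8.6652.
E[X] = 0.8·5.5 + 0.2·2.61 = 4.922.
E[X²] = 0.8·35.5 + 0.2·8.6652 = 30.133.
Var(X) = E[X²] − (E[X])² = 30.133 − 24.2261 = 5.90696.

5.907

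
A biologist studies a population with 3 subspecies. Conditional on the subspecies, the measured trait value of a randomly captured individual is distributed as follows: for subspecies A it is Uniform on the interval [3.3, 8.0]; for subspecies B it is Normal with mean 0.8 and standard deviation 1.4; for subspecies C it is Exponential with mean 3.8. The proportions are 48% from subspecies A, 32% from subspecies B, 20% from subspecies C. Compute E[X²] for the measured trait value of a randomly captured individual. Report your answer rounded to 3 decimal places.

22.814

For each component E[X²] = Var + (mean)², giving A: 33.7633; B: 2.6; C: 28.88.
Overall E[X²] = 0.48·33.7633 + 0.32·2.6 + 0.2·28.88 = 22.8144.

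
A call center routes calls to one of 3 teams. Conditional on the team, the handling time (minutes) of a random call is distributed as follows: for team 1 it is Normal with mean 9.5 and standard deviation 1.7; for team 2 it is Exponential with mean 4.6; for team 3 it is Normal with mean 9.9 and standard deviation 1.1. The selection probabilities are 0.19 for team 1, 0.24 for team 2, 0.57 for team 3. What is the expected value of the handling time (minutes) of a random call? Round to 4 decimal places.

8.5520

Component means — 1: 9.5; 2: 4.6; 3: 9.9.
E[X] = 0.19·9.5 + 0.24·4.6 + 0.57·9.9 = 8.552.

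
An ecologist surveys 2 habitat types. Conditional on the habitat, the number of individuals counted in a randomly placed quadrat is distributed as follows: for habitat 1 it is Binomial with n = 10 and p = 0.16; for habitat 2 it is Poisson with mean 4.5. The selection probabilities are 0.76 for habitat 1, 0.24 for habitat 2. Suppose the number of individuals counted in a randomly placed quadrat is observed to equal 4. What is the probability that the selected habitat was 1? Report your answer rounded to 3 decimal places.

0.446

Likelihoods P(X=4 | ·): 1: 0.0483476; 2: 0.189808.
Posterior ∝ prior × likelihood. Numerator for 1: 0.76·0.0483476 = 0.0367442.
Normalizing constant: 0.76·0.0483476 + 0.24·0.189808 = 0.082298.
P(1 | observation) = 0.0367442 / 0.082298 = 0.446477.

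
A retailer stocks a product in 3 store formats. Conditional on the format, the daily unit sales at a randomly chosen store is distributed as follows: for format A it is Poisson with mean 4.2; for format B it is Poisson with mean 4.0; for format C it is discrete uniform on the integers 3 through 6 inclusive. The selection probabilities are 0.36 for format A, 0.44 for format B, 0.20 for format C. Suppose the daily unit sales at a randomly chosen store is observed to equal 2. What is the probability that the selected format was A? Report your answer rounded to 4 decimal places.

0.4248

Likelihoods P(X=2 | ·): A: 0.132261; B: 0.146525; C: 0.
Posterior ∝ prior × likelihood. Numerator for A: 0.36·0.132261 = 0.047614.
Normalizing constant: 0.36·0.132261 + 0.44·0.146525 + 0.2·0 = 0.112085.
P(A | observation) = 0.047614 / 0.112085 = 0.424802.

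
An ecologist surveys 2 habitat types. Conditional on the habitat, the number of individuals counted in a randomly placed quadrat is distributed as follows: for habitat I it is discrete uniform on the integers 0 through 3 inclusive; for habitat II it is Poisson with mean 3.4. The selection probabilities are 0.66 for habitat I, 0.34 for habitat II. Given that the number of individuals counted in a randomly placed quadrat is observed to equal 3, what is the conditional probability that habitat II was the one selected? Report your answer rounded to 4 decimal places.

Likelihoods P(X=3 | ·): I: 0.25; II: 0.218617.
Posterior ∝ prior × likelihood. Numerator for II: 0.34·0.218617 = 0.0743298.
Normalizing constant: 0.66·0.25 + 0.34·0.218617 = 0.23933.
P(II | observation) = 0.0743298 / 0.23933 = 0.310575.

0.3106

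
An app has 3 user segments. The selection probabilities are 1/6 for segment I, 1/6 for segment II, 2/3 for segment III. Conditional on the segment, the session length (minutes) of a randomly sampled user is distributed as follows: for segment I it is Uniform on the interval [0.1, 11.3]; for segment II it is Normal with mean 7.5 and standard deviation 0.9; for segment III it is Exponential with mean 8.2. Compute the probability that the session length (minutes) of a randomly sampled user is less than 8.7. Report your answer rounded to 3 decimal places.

Conditional on each segment, P(X < 8.7): I: 0.767857; II: 0.908789; III: 0.653882.
By total probability, P(X < 8.7) = 0.166667·0.767857 + 0.166667·0.908789 + 0.666667·0.653882 = 0.715362.

0.715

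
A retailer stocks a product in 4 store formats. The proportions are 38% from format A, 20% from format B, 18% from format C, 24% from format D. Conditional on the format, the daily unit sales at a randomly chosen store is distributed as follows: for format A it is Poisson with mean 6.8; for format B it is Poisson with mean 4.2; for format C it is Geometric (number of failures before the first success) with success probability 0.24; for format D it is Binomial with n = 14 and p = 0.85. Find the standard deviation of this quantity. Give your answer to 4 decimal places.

Per component, A: μ=6.8, E[X²]=53.04; B: μ=4.2, E[X²]=21.84; C: μ=3.16667, E[X²]=23.2222; D: μ=11.9, E[X²]=143.395.
E[X] = 0.38·6.8 + 0.2·4.2 + 0.18·3.16667 + 0.24·11.9 = 6.85.
E[X²] = 0.38·53.04 + 0.2·21.84 + 0.18·23.2222 + 0.24·143.395 = 63.118.
Var(X) = E[X²] − (E[X])² = 63.118 − 46.9225 = 16.1955.
SD(X) = √16.1955 = 4.02436.

4.0244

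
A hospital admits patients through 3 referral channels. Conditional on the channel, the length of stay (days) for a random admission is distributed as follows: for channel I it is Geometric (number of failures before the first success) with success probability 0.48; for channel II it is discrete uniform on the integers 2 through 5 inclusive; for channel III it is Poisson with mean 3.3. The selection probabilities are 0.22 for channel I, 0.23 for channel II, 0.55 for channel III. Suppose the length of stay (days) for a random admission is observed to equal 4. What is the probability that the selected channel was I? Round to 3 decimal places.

0.047

Likelihoods P(X=4 | ·): I: 0.0350958; II: 0.25; III: 0.182252.
Posterior ∝ prior × likelihood. Numerator for I: 0.22·0.0350958 = 0.00772107.
Normalizing constant: 0.22·0.0350958 + 0.23·0.25 + 0.55·0.182252 = 0.16546.
P(I | observation) = 0.00772107 / 0.16546 = 0.0466643.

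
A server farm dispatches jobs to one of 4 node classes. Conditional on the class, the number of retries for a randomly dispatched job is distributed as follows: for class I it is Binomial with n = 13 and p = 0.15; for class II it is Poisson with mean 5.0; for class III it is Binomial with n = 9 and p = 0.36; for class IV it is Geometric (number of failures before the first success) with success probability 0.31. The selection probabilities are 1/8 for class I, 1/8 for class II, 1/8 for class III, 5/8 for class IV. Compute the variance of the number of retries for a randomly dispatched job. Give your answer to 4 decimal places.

Per component, I: μ=1.95, E[X²]=5.46; II: μ=5, E[X²]=30; III: μ=3.24, E[X²]=12.5712; IV: μ=2.22581, E[X²]=12.1342.
E[X] = 0.125·1.95 + 0.125·5 + 0.125·3.24 + 0.625·2.22581 = 2.66488.
E[X²] = 0.125·5.46 + 0.125·30 + 0.125·12.5712 + 0.625·12.1342 = 13.5878.
Var(X) = E[X²] − (E[X])² = 13.5878 − 7.10158 = 6.48622.

6.4862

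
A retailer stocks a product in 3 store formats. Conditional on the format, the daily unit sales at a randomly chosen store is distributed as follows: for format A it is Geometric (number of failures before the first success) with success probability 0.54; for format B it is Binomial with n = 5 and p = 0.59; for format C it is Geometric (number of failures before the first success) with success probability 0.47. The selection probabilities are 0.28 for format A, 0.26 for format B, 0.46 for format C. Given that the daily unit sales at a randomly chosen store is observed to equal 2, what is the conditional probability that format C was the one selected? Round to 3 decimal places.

Likelihoods P(X=2 | ·): A: 0.114264; B: 0.239914; C: 0.132023.
Posterior ∝ prior × likelihood. Numerator for C: 0.46·0.132023 = 0.0607306.
Normalizing constant: 0.28·0.114264 + 0.26·0.239914 + 0.46·0.132023 = 0.155102.
P(C | observation) = 0.0607306 / 0.155102 = 0.391552.

0.392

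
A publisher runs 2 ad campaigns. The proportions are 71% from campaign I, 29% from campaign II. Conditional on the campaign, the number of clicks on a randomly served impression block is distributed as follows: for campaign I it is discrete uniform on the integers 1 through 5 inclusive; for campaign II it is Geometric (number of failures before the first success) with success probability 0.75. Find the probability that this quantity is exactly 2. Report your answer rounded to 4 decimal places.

Conditional on each campaign, P(X = 2): I: 0.2; II: 0.046875.
By total probability, P(X = 2) = 0.71·0.2 + 0.29·0.046875 = 0.155594.

0.1556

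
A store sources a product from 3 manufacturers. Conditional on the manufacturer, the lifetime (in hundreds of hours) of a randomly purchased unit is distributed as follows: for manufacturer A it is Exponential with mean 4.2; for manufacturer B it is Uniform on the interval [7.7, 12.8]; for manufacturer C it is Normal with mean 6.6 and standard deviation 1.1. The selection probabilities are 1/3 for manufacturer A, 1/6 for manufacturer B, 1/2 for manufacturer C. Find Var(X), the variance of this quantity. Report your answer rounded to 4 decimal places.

10.9499

Per component, A: μ=4.2, E[X²]=35.28; B: μ=10.25, E[X²]=107.23; C: μ=6.6, E[X²]=44.77.
E[X] = 0.333333·4.2 + 0.166667·10.25 + 0.5·6.6 = 6.40833.
E[X²] = 0.333333·35.28 + 0.166667·107.23 + 0.5·44.77 = 52.0167.
Var(X) = E[X²] − (E[X])² = 52.0167 − 41.0667 = 10.9499.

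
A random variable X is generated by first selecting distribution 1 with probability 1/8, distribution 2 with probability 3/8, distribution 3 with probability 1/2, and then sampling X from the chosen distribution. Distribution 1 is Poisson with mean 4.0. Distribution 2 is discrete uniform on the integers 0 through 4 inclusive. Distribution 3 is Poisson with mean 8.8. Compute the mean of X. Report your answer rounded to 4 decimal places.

Component means — 1: 4; 2: 2; 3: 8.8.
E[X] = 0.125·4 + 0.375·2 + 0.5·8.8 = 5.65.

5.6500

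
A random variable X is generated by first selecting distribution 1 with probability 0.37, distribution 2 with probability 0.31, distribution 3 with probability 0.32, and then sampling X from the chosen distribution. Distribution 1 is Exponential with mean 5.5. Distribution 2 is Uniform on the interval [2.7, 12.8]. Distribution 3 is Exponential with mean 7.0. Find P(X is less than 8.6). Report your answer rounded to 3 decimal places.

Conditional on each component, P(X < 8.6): 1: 0.790627; 2: 0.584158; 3: 0.70729.
By total probability, P(X < 8.6) = 0.37·0.790627 + 0.31·0.584158 + 0.32·0.70729 = 0.699954.

0.700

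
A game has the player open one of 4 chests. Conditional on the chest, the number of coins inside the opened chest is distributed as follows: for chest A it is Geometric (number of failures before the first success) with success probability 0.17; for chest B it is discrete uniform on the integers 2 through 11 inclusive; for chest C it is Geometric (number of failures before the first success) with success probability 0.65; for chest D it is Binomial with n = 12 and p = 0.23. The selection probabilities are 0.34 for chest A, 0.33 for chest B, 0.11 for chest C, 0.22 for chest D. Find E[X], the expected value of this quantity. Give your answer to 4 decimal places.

4.4714

Component means — A: 4.88235; B: 6.5; C: 0.538462; D: 2.76.
E[X] = 0.34·4.88235 + 0.33·6.5 + 0.11·0.538462 + 0.22·2.76 = 4.47143.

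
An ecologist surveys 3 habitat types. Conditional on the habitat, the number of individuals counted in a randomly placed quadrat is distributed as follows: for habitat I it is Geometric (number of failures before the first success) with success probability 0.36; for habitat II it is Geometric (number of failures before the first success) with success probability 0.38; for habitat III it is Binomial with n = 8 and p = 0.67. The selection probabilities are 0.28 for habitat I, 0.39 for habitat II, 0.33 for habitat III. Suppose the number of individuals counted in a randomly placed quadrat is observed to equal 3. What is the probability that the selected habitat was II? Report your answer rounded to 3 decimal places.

Likelihoods P(X=3 | ·): I: 0.0943718; II: 0.0905646; III: 0.0659147.
Posterior ∝ prior × likelihood. Numerator for II: 0.39·0.0905646 = 0.0353202.
Normalizing constant: 0.28·0.0943718 + 0.39·0.0905646 + 0.33·0.0659147 = 0.0834962.
P(II | observation) = 0.0353202 / 0.0834962 = 0.423016.

0.423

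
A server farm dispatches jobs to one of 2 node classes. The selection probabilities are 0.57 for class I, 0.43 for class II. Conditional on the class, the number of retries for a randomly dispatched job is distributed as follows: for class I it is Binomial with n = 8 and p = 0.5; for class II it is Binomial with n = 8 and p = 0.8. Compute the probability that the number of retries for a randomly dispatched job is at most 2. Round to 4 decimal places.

Conditional on each class, P(X ≤ 2): I: 0.144531; II: 0.00123136.
By total probability, P(X ≤ 2) = 0.57·0.144531 + 0.43·0.00123136 = 0.0829123.

0.0829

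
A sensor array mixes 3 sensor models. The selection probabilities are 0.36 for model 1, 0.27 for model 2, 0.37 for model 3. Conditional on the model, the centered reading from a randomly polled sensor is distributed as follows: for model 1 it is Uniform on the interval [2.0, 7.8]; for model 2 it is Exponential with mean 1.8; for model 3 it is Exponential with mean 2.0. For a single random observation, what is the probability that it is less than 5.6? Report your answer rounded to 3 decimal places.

Conditional on each model, P(X < 5.6): 1: 0.62069; 2: 0.955449; 3: 0.93919.
By total probability, P(X < 5.6) = 0.36·0.62069 + 0.27·0.955449 + 0.37·0.93919 = 0.82892.

0.829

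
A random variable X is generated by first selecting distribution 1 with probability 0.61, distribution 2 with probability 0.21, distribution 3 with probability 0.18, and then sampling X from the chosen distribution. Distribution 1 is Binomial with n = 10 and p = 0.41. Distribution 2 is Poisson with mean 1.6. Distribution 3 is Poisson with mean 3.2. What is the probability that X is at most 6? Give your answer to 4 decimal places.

0.9535

Conditional on each component, P(X ≤ 6): 1: 0.937428; 2: 0.998664; 3: 0.955381.
By total probability, P(X ≤ 6) = 0.61·0.937428 + 0.21·0.998664 + 0.18·0.955381 = 0.953519.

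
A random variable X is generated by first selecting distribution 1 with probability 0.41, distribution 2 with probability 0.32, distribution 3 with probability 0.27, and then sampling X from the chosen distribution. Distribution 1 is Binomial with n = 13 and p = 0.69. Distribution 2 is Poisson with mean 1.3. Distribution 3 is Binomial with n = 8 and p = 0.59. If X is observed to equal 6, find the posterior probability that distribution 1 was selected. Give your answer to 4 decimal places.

0.2782

Likelihoods P(X=6 | ·): 1: 0.0509499; 2: 0.00182703; 3: 0.198535.
Posterior ∝ prior × likelihood. Numerator for 1: 0.41·0.0509499 = 0.0208895.
Normalizing constant: 0.41·0.0509499 + 0.32·0.00182703 + 0.27·0.198535 = 0.0750787.
P(1 | observation) = 0.0208895 / 0.0750787 = 0.278235.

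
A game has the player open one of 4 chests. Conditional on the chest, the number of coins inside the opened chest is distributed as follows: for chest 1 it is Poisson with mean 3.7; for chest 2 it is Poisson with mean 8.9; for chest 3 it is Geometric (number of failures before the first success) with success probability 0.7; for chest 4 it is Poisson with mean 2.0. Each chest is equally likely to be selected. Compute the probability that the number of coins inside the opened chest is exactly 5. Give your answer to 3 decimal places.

0.061

Conditional on each chest, P(X = 5): 1: 0.142869; 2: 0.063467; 3: 0.001701; 4: 0.0360894.
By total probability, P(X = 5) = 0.25·0.142869 + 0.25·0.063467 + 0.25·0.001701 + 0.25·0.0360894 = 0.0610316.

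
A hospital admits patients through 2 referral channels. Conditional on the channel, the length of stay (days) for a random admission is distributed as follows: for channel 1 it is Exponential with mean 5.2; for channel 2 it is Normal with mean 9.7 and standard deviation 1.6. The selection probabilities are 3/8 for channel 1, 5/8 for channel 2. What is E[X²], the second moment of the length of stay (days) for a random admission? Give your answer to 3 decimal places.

For each component E[X²] = Var + (mean)², giving 1: 54.08; 2: 96.65.
Overall E[X²] = 0.375·54.08 + 0.625·96.65 = 80.6863.

80.686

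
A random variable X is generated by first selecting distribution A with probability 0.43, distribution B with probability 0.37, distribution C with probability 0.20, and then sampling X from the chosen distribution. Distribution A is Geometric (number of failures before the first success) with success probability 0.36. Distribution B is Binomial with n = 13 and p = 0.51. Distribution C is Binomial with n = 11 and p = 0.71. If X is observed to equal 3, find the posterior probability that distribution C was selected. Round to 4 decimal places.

0.0113

Likelihoods P(X=3 | ·): A: 0.0943718; B: 0.0302717; C: 0.00295422.
Posterior ∝ prior × likelihood. Numerator for C: 0.2·0.00295422 = 0.000590844.
Normalizing constant: 0.43·0.0943718 + 0.37·0.0302717 + 0.2·0.00295422 = 0.0523713.
P(C | observation) = 0.000590844 / 0.0523713 = 0.0112818.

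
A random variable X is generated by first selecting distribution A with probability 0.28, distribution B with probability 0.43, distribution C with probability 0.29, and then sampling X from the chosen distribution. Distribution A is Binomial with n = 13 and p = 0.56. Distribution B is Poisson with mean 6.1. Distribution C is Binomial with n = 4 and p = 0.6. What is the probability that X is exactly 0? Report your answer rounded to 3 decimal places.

0.008

Conditional on each component, P(X = 0): A: 2.31678e-05; B: 0.00224287; C: 0.0256.
By total probability, P(X = 0) = 0.28·2.31678e-05 + 0.43·0.00224287 + 0.29·0.0256 = 0.00839492.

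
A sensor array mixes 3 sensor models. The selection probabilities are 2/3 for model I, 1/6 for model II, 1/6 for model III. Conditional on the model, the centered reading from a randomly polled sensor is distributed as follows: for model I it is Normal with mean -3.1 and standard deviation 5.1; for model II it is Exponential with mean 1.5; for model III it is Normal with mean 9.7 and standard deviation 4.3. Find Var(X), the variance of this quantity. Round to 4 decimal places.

43.2200

Per component, I: μ=-3.1, E[X²]=35.62; II: μ=1.5, E[X²]=4.5; III: μ=9.7, E[X²]=112.58.
E[X] = 0.666667·-3.1 + 0.166667·1.5 + 0.166667·9.7 = -0.2.
E[X²] = 0.666667·35.62 + 0.166667·4.5 + 0.166667·112.58 = 43.26.
Var(X) = E[X²] − (E[X])² = 43.26 − 0.04 = 43.22.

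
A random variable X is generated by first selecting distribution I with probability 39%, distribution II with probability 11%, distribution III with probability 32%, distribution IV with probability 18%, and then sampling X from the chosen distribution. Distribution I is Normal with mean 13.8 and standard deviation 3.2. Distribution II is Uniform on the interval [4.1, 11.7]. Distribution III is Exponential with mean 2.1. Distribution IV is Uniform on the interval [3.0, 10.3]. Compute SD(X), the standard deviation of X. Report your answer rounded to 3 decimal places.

Per component, I: μ=13.8, E[X²]=200.68; II: μ=7.9, E[X²]=67.2233; III: μ=2.1, E[X²]=8.82; IV: μ=6.65, E[X²]=48.6633.
E[X] = 0.39·13.8 + 0.11·7.9 + 0.32·2.1 + 0.18·6.65 = 8.12.
E[X²] = 0.39·200.68 + 0.11·67.2233 + 0.32·8.82 + 0.18·48.6633 = 97.2416.
Var(X) = E[X²] − (E[X])² = 97.2416 − 65.9344 = 31.3072.
SD(X) = √31.3072 = 5.59528.

5.595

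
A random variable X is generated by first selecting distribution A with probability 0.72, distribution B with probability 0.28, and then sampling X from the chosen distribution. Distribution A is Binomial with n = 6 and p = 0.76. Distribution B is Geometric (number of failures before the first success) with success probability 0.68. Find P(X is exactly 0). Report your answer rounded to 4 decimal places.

0.1905

Conditional on each component, P(X = 0): A: 0.000191103; B: 0.68.
By total probability, P(X = 0) = 0.72·0.000191103 + 0.28·0.68 = 0.190538.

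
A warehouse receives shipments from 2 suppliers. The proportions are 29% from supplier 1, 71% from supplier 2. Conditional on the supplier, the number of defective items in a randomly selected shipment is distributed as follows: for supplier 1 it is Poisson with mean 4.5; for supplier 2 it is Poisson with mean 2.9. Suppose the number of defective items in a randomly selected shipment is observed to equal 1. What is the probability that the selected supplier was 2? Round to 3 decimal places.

Likelihoods P(X=1 | ·): 1: 0.0499905; 2: 0.159567.
Posterior ∝ prior × likelihood. Numerator for 2: 0.71·0.159567 = 0.113293.
Normalizing constant: 0.29·0.0499905 + 0.71·0.159567 = 0.12779.
P(2 | observation) = 0.113293 / 0.12779 = 0.886554.

0.887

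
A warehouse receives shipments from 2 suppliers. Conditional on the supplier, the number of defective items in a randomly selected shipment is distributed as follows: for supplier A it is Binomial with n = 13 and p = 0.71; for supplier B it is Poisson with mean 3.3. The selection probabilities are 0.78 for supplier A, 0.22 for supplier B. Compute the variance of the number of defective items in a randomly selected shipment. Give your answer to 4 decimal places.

Per component, A: μ=9.23, E[X²]=87.8696; B: μ=3.3, E[X²]=14.19.
E[X] = 0.78·9.23 + 0.22·3.3 = 7.9254.
E[X²] = 0.78·87.8696 + 0.22·14.19 = 71.6601.
Var(X) = E[X²] − (E[X])² = 71.6601 − 62.812 = 8.84812.

8.8481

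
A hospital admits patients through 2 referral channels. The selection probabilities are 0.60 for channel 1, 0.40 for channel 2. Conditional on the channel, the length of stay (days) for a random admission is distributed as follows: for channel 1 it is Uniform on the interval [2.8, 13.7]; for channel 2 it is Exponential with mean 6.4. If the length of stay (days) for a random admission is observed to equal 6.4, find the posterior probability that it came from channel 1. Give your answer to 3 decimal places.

Likelihoods f(6.4 | ·): 1: 0.0917431; 2: 0.0574812.
Posterior ∝ prior × likelihood. Numerator for 1: 0.6·0.0917431 = 0.0550459.
Normalizing constant: 0.6·0.0917431 + 0.4·0.0574812 = 0.0780383.
P(1 | observation) = 0.0550459 / 0.0780383 = 0.70537.

0.705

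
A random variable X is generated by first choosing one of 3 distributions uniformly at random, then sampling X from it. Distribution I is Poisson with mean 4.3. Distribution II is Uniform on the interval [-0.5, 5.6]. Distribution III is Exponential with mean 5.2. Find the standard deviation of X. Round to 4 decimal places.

3.5624

Per component, I: μ=4.3, E[X²]=22.79; II: μ=2.55, E[X²]=9.60333; III: μ=5.2, E[X²]=54.08.
E[X] = 0.333333·4.3 + 0.333333·2.55 + 0.333333·5.2 = 4.01667.
E[X²] = 0.333333·22.79 + 0.333333·9.60333 + 0.333333·54.08 = 28.8244.
Var(X) = E[X²] − (E[X])² = 28.8244 − 16.1336 = 12.6908.
SD(X) = √12.6908 = 3.56242.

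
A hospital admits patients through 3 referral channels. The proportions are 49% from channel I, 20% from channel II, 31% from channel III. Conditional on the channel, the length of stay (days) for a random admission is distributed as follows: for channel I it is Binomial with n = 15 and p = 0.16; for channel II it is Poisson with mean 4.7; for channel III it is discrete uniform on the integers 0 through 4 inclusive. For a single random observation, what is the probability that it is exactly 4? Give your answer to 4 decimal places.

Conditional on each channel, P(X = 4): I: 0.131427; II: 0.184925; III: 0.2.
By total probability, P(X = 4) = 0.49·0.131427 + 0.2·0.184925 + 0.31·0.2 = 0.163384.

0.1634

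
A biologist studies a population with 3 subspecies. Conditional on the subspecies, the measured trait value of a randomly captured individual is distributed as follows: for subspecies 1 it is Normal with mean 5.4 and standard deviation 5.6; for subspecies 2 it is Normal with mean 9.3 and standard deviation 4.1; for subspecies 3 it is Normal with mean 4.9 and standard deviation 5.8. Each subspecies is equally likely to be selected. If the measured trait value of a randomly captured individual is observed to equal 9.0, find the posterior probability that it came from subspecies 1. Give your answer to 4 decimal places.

0.2778

Likelihoods f(9.0 | ·): 1: 0.0579406; 2: 0.0970429; 3: 0.0535763.
Posterior ∝ prior × likelihood. Numerator for 1: 0.333333·0.0579406 = 0.0193135.
Normalizing constant: 0.333333·0.0579406 + 0.333333·0.0970429 + 0.333333·0.0535763 = 0.0695199.
P(1 | observation) = 0.0193135 / 0.0695199 = 0.277813.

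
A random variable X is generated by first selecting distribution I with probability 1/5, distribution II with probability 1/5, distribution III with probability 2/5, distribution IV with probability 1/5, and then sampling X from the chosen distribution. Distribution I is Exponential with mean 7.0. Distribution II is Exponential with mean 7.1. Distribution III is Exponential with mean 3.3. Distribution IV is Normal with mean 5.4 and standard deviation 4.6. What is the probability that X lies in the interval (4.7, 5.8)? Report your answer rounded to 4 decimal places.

0.0760

Conditional on each component, P(4.7 < X < 5.8): I: 0.0743054; II: 0.0740347; III: 0.0682283; IV: 0.0951221.
By total probability, P(4.7 < X < 5.8) = 0.2·0.0743054 + 0.2·0.0740347 + 0.4·0.0682283 + 0.2·0.0951221 = 0.0759838.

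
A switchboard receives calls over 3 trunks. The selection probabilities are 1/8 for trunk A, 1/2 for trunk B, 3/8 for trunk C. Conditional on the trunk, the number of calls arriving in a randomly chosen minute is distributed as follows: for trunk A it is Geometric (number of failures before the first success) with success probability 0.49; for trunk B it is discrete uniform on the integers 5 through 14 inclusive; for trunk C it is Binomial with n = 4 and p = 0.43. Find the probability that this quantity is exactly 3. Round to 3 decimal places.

0.076

Conditional on each trunk, P(X = 3): A: 0.064999; B: 0; C: 0.181276.
By total probability, P(X = 3) = 0.125·0.064999 + 0.5·0 + 0.375·0.181276 = 0.0761034.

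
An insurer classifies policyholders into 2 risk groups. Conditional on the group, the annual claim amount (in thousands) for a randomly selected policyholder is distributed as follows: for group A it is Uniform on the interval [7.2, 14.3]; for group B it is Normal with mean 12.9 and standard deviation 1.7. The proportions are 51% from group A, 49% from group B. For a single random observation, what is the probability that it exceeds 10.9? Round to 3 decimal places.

Conditional on each group, P(X > 10.9): A: 0.478873; B: 0.880297.
By total probability, P(X > 10.9) = 0.51·0.478873 + 0.49·0.880297 = 0.675571.

0.676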